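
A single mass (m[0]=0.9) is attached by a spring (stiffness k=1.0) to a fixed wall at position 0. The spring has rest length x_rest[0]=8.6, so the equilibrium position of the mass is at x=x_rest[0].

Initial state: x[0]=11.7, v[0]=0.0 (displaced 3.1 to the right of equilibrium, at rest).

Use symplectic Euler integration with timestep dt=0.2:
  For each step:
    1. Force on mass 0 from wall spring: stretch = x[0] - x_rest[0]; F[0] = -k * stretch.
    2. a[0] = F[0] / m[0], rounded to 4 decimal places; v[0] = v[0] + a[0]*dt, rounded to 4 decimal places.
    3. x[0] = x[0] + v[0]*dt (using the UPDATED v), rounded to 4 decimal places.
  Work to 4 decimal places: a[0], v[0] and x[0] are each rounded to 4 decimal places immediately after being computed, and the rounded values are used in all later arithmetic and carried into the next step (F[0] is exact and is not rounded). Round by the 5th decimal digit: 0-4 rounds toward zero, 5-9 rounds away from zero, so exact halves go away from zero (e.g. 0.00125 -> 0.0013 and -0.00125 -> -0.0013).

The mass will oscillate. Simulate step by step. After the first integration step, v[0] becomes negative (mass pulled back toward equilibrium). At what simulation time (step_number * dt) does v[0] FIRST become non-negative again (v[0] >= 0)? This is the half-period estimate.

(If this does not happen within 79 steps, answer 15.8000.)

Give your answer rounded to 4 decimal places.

Answer: 3.0000

Derivation:
Step 0: x=[11.7000] v=[0.0000]
Step 1: x=[11.5622] v=[-0.6889]
Step 2: x=[11.2928] v=[-1.3472]
Step 3: x=[10.9037] v=[-1.9456]
Step 4: x=[10.4122] v=[-2.4575]
Step 5: x=[9.8402] v=[-2.8602]
Step 6: x=[9.2130] v=[-3.1358]
Step 7: x=[8.5586] v=[-3.2720]
Step 8: x=[7.9060] v=[-3.2628]
Step 9: x=[7.2843] v=[-3.1086]
Step 10: x=[6.7211] v=[-2.8162]
Step 11: x=[6.2414] v=[-2.3987]
Step 12: x=[5.8665] v=[-1.8746]
Step 13: x=[5.6131] v=[-1.2672]
Step 14: x=[5.4924] v=[-0.6034]
Step 15: x=[5.5098] v=[0.0872]
First v>=0 after going negative at step 15, time=3.0000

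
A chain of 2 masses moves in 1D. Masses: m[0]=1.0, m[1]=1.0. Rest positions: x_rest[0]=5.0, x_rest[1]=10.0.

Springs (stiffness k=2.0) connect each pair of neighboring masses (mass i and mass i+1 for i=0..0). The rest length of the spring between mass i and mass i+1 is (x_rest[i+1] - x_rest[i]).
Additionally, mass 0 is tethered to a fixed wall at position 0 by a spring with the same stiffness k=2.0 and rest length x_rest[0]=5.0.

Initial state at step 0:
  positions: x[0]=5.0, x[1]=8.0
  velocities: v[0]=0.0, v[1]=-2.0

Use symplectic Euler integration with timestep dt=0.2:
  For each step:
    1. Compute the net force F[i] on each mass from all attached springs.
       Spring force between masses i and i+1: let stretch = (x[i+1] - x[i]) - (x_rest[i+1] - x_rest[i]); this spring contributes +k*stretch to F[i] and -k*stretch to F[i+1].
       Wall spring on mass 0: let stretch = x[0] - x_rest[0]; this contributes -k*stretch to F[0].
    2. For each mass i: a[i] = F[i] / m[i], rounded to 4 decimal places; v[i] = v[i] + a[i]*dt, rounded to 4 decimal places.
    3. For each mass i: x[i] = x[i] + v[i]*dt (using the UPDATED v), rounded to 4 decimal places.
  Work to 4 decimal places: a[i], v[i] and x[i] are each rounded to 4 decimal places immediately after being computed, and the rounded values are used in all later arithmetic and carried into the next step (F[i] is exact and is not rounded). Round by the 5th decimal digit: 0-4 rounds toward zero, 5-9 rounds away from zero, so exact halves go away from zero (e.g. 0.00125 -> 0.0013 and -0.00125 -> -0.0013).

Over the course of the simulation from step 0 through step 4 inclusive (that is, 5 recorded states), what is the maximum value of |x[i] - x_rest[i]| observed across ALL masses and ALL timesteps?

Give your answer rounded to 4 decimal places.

Step 0: x=[5.0000 8.0000] v=[0.0000 -2.0000]
Step 1: x=[4.8400 7.7600] v=[-0.8000 -1.2000]
Step 2: x=[4.5264 7.6864] v=[-1.5680 -0.3680]
Step 3: x=[4.1035 7.7600] v=[-2.1146 0.3680]
Step 4: x=[3.6448 7.9411] v=[-2.2934 0.9054]
Max displacement = 2.3136

Answer: 2.3136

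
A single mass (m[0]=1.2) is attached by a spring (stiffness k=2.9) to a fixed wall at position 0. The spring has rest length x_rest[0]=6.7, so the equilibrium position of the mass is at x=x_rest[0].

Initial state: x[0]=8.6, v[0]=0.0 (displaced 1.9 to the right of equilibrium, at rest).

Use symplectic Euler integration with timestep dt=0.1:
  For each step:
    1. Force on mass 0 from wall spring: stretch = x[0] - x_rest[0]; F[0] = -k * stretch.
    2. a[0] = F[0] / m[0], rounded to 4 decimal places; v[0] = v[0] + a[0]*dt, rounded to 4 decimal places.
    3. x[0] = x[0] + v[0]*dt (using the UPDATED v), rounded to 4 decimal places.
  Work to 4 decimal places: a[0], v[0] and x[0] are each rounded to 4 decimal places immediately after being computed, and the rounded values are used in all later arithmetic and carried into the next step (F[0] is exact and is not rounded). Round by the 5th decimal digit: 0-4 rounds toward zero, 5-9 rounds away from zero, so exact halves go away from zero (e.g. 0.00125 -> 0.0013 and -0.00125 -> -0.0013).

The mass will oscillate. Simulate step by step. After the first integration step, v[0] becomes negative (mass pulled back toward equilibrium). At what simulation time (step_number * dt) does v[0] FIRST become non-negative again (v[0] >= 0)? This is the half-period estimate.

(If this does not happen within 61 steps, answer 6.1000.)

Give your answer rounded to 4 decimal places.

Step 0: x=[8.6000] v=[0.0000]
Step 1: x=[8.5541] v=[-0.4592]
Step 2: x=[8.4634] v=[-0.9073]
Step 3: x=[8.3301] v=[-1.3335]
Step 4: x=[8.1574] v=[-1.7274]
Step 5: x=[7.9494] v=[-2.0796]
Step 6: x=[7.7113] v=[-2.3815]
Step 7: x=[7.4487] v=[-2.6259]
Step 8: x=[7.1680] v=[-2.8068]
Step 9: x=[6.8760] v=[-2.9199]
Step 10: x=[6.5798] v=[-2.9624]
Step 11: x=[6.2865] v=[-2.9334]
Step 12: x=[6.0032] v=[-2.8335]
Step 13: x=[5.7367] v=[-2.6651]
Step 14: x=[5.4935] v=[-2.4323]
Step 15: x=[5.2794] v=[-2.1407]
Step 16: x=[5.0997] v=[-1.7974]
Step 17: x=[4.9586] v=[-1.4107]
Step 18: x=[4.8596] v=[-0.9899]
Step 19: x=[4.8051] v=[-0.5451]
Step 20: x=[4.7964] v=[-0.0872]
Step 21: x=[4.8337] v=[0.3728]
First v>=0 after going negative at step 21, time=2.1000

Answer: 2.1000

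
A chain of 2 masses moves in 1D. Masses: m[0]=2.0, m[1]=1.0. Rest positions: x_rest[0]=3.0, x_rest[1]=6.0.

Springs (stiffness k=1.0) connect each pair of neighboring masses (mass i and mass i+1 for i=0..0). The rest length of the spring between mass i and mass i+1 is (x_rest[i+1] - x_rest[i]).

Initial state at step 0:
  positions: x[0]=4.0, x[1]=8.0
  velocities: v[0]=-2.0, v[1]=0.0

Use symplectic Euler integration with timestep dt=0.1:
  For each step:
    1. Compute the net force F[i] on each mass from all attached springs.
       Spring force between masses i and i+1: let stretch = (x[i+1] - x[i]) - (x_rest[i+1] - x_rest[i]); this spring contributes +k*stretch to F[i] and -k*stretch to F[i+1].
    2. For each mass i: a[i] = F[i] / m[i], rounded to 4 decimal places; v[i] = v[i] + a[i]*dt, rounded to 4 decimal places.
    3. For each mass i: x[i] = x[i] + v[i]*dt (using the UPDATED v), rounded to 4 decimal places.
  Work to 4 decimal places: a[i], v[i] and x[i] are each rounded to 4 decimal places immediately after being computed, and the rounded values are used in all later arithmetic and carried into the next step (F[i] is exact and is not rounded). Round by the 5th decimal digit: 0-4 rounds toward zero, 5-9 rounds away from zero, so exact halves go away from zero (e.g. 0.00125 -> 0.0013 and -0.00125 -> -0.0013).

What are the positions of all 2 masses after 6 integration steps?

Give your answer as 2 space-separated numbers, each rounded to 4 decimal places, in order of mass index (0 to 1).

Step 0: x=[4.0000 8.0000] v=[-2.0000 0.0000]
Step 1: x=[3.8050 7.9900] v=[-1.9500 -0.1000]
Step 2: x=[3.6159 7.9682] v=[-1.8908 -0.2185]
Step 3: x=[3.4336 7.9328] v=[-1.8232 -0.3537]
Step 4: x=[3.2588 7.8824] v=[-1.7482 -0.5036]
Step 5: x=[3.0921 7.8158] v=[-1.6670 -0.6660]
Step 6: x=[2.9340 7.7320] v=[-1.5808 -0.8384]

Answer: 2.9340 7.7320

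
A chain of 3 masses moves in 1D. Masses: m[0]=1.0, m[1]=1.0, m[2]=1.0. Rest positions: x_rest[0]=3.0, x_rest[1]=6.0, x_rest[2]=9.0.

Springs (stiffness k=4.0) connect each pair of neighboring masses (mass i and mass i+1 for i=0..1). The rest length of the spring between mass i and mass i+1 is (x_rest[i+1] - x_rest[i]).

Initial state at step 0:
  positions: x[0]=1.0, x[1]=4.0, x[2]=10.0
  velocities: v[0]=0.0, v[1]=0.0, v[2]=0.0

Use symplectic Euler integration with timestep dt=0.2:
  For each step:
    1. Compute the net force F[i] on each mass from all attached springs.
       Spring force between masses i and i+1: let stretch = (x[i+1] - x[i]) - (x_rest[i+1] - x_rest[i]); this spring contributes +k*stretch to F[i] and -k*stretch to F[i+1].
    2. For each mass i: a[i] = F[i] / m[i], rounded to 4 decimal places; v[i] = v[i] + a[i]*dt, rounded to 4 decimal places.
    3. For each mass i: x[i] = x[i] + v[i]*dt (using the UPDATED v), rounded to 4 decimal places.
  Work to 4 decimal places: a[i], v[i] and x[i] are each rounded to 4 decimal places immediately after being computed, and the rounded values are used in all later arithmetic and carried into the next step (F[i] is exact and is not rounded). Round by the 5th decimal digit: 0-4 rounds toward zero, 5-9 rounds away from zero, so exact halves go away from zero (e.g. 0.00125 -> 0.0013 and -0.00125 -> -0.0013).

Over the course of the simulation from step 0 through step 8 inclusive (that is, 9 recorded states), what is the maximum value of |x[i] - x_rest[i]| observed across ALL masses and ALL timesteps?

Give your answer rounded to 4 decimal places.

Step 0: x=[1.0000 4.0000 10.0000] v=[0.0000 0.0000 0.0000]
Step 1: x=[1.0000 4.4800 9.5200] v=[0.0000 2.4000 -2.4000]
Step 2: x=[1.0768 5.2096 8.7136] v=[0.3840 3.6480 -4.0320]
Step 3: x=[1.3348 5.8386 7.8266] v=[1.2902 3.1450 -4.4352]
Step 4: x=[1.8334 6.0651 7.1015] v=[2.4932 1.1324 -3.6256]
Step 5: x=[2.5291 5.7803 6.6906] v=[3.4786 -1.4238 -2.0547]
Step 6: x=[3.2650 5.1210 6.6140] v=[3.6796 -3.2965 -0.3829]
Step 7: x=[3.8179 4.4036 6.7785] v=[2.7644 -3.5869 0.8227]
Step 8: x=[3.9845 3.9725 7.0431] v=[0.8330 -2.1555 1.3228]
Max displacement = 2.3860

Answer: 2.3860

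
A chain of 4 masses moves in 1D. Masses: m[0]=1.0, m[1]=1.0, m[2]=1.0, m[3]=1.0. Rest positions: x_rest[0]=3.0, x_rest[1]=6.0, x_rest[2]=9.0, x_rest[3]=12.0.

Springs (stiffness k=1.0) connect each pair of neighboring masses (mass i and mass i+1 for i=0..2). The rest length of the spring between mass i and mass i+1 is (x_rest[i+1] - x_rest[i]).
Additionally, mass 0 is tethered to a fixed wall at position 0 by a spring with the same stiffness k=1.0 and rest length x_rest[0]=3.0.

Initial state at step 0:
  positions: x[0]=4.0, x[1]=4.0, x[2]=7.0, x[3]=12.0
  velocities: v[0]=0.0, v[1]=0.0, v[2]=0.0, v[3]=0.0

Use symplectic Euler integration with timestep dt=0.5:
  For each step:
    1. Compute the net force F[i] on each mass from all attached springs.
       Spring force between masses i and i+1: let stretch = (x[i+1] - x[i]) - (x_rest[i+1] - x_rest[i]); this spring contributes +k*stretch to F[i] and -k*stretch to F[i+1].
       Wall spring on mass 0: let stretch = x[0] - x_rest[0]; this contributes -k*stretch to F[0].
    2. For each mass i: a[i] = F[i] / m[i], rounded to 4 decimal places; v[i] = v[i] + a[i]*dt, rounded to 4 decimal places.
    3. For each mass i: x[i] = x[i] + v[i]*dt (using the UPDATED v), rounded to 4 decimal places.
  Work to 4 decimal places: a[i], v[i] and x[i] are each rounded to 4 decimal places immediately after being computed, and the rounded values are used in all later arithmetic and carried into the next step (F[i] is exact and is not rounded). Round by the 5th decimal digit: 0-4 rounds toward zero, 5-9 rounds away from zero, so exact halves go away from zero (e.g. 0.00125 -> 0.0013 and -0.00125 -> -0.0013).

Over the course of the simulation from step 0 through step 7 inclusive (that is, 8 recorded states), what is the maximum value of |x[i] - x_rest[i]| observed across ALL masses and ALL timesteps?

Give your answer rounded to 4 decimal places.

Answer: 2.0312

Derivation:
Step 0: x=[4.0000 4.0000 7.0000 12.0000] v=[0.0000 0.0000 0.0000 0.0000]
Step 1: x=[3.0000 4.7500 7.5000 11.5000] v=[-2.0000 1.5000 1.0000 -1.0000]
Step 2: x=[1.6875 5.7500 8.3125 10.7500] v=[-2.6250 2.0000 1.6250 -1.5000]
Step 3: x=[0.9688 6.3750 9.0938 10.1406] v=[-1.4375 1.2500 1.5625 -1.2188]
Step 4: x=[1.3594 6.3282 9.4571 10.0195] v=[0.7812 -0.0937 0.7265 -0.2422]
Step 5: x=[2.6524 5.8214 9.1787 10.5078] v=[2.5859 -1.0137 -0.5568 0.9766]
Step 6: x=[4.0745 5.3616 8.3933 11.4139] v=[2.8442 -0.9196 -1.5709 1.8121]
Step 7: x=[4.7998 5.3380 7.6051 12.3148] v=[1.4505 -0.0473 -1.5765 1.8018]
Max displacement = 2.0312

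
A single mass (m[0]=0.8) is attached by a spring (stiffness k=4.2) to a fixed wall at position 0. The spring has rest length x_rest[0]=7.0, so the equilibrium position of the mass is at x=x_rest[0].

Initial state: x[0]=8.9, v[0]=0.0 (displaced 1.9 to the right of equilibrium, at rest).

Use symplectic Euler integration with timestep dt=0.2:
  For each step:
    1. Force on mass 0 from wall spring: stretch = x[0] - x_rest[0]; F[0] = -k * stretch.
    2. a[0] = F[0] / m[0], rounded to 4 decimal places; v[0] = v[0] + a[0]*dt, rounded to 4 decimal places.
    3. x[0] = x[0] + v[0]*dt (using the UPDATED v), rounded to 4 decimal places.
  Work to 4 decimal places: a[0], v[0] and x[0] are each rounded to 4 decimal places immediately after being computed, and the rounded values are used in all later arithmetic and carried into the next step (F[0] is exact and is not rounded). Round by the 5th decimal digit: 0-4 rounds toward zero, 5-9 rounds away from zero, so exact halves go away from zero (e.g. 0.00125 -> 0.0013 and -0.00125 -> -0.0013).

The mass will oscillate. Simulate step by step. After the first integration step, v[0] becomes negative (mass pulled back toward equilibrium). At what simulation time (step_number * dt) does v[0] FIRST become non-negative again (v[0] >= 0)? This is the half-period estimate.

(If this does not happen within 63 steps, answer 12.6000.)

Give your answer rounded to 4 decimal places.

Answer: 1.4000

Derivation:
Step 0: x=[8.9000] v=[0.0000]
Step 1: x=[8.5010] v=[-1.9950]
Step 2: x=[7.7868] v=[-3.5711]
Step 3: x=[6.9074] v=[-4.3972]
Step 4: x=[6.0474] v=[-4.3000]
Step 5: x=[5.3874] v=[-3.2998]
Step 6: x=[5.0661] v=[-1.6066]
Step 7: x=[5.1509] v=[0.4240]
First v>=0 after going negative at step 7, time=1.4000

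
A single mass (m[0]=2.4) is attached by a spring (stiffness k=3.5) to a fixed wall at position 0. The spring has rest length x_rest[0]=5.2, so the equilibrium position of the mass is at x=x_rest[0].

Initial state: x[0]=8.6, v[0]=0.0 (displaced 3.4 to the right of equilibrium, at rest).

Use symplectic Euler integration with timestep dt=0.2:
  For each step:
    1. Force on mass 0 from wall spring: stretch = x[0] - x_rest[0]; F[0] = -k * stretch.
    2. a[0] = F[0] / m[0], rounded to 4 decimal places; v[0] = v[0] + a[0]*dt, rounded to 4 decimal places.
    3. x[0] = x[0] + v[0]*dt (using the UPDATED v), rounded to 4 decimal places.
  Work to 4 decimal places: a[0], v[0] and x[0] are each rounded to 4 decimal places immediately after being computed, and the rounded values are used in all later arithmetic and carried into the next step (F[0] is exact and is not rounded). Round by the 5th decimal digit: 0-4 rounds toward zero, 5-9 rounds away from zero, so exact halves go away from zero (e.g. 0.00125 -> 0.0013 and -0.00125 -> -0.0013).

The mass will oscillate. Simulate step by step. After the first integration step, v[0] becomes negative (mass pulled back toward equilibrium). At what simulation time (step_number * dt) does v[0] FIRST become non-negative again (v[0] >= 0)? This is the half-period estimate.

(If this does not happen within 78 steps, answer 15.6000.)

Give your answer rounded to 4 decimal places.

Step 0: x=[8.6000] v=[0.0000]
Step 1: x=[8.4017] v=[-0.9917]
Step 2: x=[8.0166] v=[-1.9255]
Step 3: x=[7.4672] v=[-2.7470]
Step 4: x=[6.7855] v=[-3.4083]
Step 5: x=[6.0114] v=[-3.8707]
Step 6: x=[5.1899] v=[-4.1074]
Step 7: x=[4.3690] v=[-4.1045]
Step 8: x=[3.5966] v=[-3.8621]
Step 9: x=[2.9177] v=[-3.3944]
Step 10: x=[2.3720] v=[-2.7287]
Step 11: x=[1.9912] v=[-1.9039]
Step 12: x=[1.7976] v=[-0.9680]
Step 13: x=[1.8025] v=[0.0244]
First v>=0 after going negative at step 13, time=2.6000

Answer: 2.6000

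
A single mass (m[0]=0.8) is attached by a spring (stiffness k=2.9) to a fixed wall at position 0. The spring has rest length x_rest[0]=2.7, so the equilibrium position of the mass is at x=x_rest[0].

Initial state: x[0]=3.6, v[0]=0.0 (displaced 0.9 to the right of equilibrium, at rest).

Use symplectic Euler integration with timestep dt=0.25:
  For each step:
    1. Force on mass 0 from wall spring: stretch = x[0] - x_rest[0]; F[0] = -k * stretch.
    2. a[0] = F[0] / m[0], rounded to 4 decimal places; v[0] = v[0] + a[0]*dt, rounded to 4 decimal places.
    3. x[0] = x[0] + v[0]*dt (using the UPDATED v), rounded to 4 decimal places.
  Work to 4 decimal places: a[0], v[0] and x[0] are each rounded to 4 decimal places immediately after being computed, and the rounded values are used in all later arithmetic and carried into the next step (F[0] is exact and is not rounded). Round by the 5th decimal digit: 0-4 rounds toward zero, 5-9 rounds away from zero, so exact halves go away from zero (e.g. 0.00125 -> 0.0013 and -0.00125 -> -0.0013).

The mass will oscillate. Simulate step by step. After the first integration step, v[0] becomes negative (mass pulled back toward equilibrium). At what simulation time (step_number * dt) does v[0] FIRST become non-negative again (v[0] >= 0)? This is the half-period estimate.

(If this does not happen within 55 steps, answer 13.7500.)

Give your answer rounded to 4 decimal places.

Answer: 1.7500

Derivation:
Step 0: x=[3.6000] v=[0.0000]
Step 1: x=[3.3961] v=[-0.8156]
Step 2: x=[3.0345] v=[-1.4465]
Step 3: x=[2.5971] v=[-1.7497]
Step 4: x=[2.1830] v=[-1.6565]
Step 5: x=[1.8860] v=[-1.1880]
Step 6: x=[1.7734] v=[-0.4503]
Step 7: x=[1.8708] v=[0.3894]
First v>=0 after going negative at step 7, time=1.7500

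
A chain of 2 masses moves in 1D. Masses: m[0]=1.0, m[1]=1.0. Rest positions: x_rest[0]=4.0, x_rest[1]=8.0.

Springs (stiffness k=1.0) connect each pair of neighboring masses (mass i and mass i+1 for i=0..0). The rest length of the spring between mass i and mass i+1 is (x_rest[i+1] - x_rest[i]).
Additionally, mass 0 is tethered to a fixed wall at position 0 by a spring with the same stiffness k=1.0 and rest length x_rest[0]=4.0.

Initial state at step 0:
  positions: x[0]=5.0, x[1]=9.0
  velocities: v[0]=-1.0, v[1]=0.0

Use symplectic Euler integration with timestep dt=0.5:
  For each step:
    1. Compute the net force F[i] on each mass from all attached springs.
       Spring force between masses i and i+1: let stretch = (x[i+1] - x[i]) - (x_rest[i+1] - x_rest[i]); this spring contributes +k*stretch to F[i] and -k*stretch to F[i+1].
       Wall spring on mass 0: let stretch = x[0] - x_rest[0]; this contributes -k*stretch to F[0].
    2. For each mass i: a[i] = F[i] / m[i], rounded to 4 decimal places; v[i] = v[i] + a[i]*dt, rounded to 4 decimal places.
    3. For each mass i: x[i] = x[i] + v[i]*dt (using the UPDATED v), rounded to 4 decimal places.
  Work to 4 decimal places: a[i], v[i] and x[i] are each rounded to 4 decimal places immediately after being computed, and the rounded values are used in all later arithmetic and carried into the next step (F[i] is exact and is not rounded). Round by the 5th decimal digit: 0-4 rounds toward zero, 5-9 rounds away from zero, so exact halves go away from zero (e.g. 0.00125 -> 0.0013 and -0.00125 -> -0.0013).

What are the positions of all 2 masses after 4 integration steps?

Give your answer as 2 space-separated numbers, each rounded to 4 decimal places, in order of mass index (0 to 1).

Answer: 3.5430 7.6093

Derivation:
Step 0: x=[5.0000 9.0000] v=[-1.0000 0.0000]
Step 1: x=[4.2500 9.0000] v=[-1.5000 0.0000]
Step 2: x=[3.6250 8.8125] v=[-1.2500 -0.3750]
Step 3: x=[3.3906 8.3281] v=[-0.4688 -0.9688]
Step 4: x=[3.5430 7.6093] v=[0.3047 -1.4376]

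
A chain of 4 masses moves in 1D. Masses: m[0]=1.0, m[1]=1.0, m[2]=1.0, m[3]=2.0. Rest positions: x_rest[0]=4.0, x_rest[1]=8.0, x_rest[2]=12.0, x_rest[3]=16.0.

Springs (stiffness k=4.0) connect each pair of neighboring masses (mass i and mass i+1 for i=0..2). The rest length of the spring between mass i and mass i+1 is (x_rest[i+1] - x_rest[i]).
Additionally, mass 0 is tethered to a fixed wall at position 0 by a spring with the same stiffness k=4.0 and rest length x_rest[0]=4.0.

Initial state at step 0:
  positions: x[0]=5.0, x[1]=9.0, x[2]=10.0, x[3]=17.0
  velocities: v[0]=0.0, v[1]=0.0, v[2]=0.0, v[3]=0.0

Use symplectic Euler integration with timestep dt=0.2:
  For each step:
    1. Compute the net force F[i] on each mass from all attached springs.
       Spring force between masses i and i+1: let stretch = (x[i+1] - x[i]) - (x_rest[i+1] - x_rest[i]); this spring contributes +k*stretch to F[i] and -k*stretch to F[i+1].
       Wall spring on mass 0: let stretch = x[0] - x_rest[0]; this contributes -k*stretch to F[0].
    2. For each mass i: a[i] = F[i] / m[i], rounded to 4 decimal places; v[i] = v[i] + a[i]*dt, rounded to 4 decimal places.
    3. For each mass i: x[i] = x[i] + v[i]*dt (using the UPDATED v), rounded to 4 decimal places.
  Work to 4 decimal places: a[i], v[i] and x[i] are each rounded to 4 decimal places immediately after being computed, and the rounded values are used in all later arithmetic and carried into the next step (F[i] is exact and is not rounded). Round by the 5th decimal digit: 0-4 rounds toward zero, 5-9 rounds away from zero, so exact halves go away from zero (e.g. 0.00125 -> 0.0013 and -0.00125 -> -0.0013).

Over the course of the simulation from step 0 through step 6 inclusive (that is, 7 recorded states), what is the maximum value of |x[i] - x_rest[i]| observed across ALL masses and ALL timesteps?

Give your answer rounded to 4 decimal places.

Answer: 2.5380

Derivation:
Step 0: x=[5.0000 9.0000 10.0000 17.0000] v=[0.0000 0.0000 0.0000 0.0000]
Step 1: x=[4.8400 8.5200 10.9600 16.7600] v=[-0.8000 -2.4000 4.8000 -1.2000]
Step 2: x=[4.4944 7.8416 12.4576 16.3760] v=[-1.7280 -3.3920 7.4880 -1.9200]
Step 3: x=[3.9652 7.3662 13.8436 15.9985] v=[-2.6458 -2.3770 6.9299 -1.8874]
Step 4: x=[3.3458 7.3830 14.5380 15.7686] v=[-3.0972 0.0841 3.4719 -1.1494]
Step 5: x=[2.8370 7.8987 14.2845 15.7603] v=[-2.5441 2.5783 -1.2676 -0.0416]
Step 6: x=[2.6841 8.6262 13.2454 15.9539] v=[-0.7643 3.6376 -5.1956 0.9681]
Max displacement = 2.5380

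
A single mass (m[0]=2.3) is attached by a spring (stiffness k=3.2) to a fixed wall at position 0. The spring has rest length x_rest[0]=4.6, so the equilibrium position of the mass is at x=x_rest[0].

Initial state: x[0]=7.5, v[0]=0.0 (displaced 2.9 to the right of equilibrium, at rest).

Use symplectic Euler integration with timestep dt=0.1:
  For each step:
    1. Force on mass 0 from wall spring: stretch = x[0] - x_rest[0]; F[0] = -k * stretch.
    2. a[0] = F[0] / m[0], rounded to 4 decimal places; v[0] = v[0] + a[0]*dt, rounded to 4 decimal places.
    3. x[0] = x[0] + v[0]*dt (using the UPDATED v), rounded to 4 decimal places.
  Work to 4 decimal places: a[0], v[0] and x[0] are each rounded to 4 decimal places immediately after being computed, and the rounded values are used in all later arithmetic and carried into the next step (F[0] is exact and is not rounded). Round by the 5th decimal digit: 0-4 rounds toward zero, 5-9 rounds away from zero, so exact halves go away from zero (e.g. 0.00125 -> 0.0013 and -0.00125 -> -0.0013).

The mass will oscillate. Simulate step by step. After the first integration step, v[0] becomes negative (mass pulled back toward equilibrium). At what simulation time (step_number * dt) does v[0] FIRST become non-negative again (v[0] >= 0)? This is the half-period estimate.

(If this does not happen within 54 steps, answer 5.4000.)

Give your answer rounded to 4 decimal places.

Step 0: x=[7.5000] v=[0.0000]
Step 1: x=[7.4597] v=[-0.4035]
Step 2: x=[7.3796] v=[-0.8014]
Step 3: x=[7.2608] v=[-1.1881]
Step 4: x=[7.1050] v=[-1.5583]
Step 5: x=[6.9143] v=[-1.9068]
Step 6: x=[6.6914] v=[-2.2288]
Step 7: x=[6.4394] v=[-2.5198]
Step 8: x=[6.1618] v=[-2.7757]
Step 9: x=[5.8625] v=[-2.9930]
Step 10: x=[5.5456] v=[-3.1687]
Step 11: x=[5.2156] v=[-3.3003]
Step 12: x=[4.8770] v=[-3.3860]
Step 13: x=[4.5346] v=[-3.4245]
Step 14: x=[4.1931] v=[-3.4154]
Step 15: x=[3.8572] v=[-3.3588]
Step 16: x=[3.5317] v=[-3.2555]
Step 17: x=[3.2210] v=[-3.1069]
Step 18: x=[2.9295] v=[-2.9150]
Step 19: x=[2.6612] v=[-2.6826]
Step 20: x=[2.4199] v=[-2.4129]
Step 21: x=[2.2089] v=[-2.1096]
Step 22: x=[2.0312] v=[-1.7769]
Step 23: x=[1.8893] v=[-1.4195]
Step 24: x=[1.7851] v=[-1.0424]
Step 25: x=[1.7200] v=[-0.6508]
Step 26: x=[1.6950] v=[-0.2501]
Step 27: x=[1.7104] v=[0.1541]
First v>=0 after going negative at step 27, time=2.7000

Answer: 2.7000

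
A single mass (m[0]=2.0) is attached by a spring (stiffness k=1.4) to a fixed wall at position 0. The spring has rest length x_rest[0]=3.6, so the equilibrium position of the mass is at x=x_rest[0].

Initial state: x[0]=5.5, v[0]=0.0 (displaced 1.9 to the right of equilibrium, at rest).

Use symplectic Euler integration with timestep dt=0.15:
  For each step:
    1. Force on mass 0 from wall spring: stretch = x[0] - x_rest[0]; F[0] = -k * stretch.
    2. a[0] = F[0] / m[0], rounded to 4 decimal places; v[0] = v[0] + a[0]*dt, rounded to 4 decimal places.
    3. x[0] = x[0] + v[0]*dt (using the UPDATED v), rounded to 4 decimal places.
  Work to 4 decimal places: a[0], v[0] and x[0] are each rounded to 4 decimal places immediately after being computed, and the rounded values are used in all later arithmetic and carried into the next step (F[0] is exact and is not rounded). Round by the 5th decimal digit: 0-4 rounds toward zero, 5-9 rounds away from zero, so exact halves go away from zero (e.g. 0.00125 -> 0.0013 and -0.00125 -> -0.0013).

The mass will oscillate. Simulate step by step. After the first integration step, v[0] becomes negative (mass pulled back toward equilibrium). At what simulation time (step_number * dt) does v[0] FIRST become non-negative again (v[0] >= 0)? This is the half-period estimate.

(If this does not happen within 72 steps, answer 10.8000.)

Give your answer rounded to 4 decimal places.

Step 0: x=[5.5000] v=[0.0000]
Step 1: x=[5.4701] v=[-0.1995]
Step 2: x=[5.4107] v=[-0.3959]
Step 3: x=[5.3228] v=[-0.5860]
Step 4: x=[5.2078] v=[-0.7669]
Step 5: x=[5.0674] v=[-0.9357]
Step 6: x=[4.9039] v=[-1.0898]
Step 7: x=[4.7199] v=[-1.2267]
Step 8: x=[4.5183] v=[-1.3443]
Step 9: x=[4.3022] v=[-1.4407]
Step 10: x=[4.0750] v=[-1.5144]
Step 11: x=[3.8404] v=[-1.5643]
Step 12: x=[3.6020] v=[-1.5895]
Step 13: x=[3.3635] v=[-1.5897]
Step 14: x=[3.1288] v=[-1.5649]
Step 15: x=[2.9015] v=[-1.5154]
Step 16: x=[2.6852] v=[-1.4421]
Step 17: x=[2.4833] v=[-1.3460]
Step 18: x=[2.2990] v=[-1.2287]
Step 19: x=[2.1352] v=[-1.0921]
Step 20: x=[1.9945] v=[-0.9383]
Step 21: x=[1.8790] v=[-0.7697]
Step 22: x=[1.7907] v=[-0.5890]
Step 23: x=[1.7309] v=[-0.3990]
Step 24: x=[1.7005] v=[-0.2027]
Step 25: x=[1.7000] v=[-0.0032]
Step 26: x=[1.7294] v=[0.1963]
First v>=0 after going negative at step 26, time=3.9000

Answer: 3.9000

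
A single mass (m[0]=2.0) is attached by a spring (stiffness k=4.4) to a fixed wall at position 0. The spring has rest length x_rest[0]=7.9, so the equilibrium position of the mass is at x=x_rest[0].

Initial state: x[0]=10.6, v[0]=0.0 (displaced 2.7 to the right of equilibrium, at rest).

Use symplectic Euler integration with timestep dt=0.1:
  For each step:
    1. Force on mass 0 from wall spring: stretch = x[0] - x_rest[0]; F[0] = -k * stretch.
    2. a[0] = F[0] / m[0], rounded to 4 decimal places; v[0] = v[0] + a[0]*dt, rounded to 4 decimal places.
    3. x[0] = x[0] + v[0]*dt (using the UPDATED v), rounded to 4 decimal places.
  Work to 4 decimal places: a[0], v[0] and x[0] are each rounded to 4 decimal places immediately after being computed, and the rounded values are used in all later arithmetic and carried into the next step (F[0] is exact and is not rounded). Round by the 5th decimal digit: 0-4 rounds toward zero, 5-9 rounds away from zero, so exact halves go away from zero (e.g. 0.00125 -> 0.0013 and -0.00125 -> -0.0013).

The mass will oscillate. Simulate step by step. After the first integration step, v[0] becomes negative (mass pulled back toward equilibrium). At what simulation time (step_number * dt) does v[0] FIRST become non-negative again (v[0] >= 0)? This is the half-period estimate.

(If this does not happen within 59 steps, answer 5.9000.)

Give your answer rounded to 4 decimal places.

Step 0: x=[10.6000] v=[0.0000]
Step 1: x=[10.5406] v=[-0.5940]
Step 2: x=[10.4231] v=[-1.1749]
Step 3: x=[10.2501] v=[-1.7300]
Step 4: x=[10.0254] v=[-2.2470]
Step 5: x=[9.7539] v=[-2.7146]
Step 6: x=[9.4417] v=[-3.1225]
Step 7: x=[9.0955] v=[-3.4617]
Step 8: x=[8.7230] v=[-3.7247]
Step 9: x=[8.3324] v=[-3.9058]
Step 10: x=[7.9323] v=[-4.0009]
Step 11: x=[7.5315] v=[-4.0080]
Step 12: x=[7.1388] v=[-3.9269]
Step 13: x=[6.7629] v=[-3.7594]
Step 14: x=[6.4120] v=[-3.5092]
Step 15: x=[6.0938] v=[-3.1818]
Step 16: x=[5.8154] v=[-2.7844]
Step 17: x=[5.5828] v=[-2.3258]
Step 18: x=[5.4012] v=[-1.8160]
Step 19: x=[5.2746] v=[-1.2663]
Step 20: x=[5.2057] v=[-0.6887]
Step 21: x=[5.1961] v=[-0.0960]
Step 22: x=[5.2460] v=[0.4989]
First v>=0 after going negative at step 22, time=2.2000

Answer: 2.2000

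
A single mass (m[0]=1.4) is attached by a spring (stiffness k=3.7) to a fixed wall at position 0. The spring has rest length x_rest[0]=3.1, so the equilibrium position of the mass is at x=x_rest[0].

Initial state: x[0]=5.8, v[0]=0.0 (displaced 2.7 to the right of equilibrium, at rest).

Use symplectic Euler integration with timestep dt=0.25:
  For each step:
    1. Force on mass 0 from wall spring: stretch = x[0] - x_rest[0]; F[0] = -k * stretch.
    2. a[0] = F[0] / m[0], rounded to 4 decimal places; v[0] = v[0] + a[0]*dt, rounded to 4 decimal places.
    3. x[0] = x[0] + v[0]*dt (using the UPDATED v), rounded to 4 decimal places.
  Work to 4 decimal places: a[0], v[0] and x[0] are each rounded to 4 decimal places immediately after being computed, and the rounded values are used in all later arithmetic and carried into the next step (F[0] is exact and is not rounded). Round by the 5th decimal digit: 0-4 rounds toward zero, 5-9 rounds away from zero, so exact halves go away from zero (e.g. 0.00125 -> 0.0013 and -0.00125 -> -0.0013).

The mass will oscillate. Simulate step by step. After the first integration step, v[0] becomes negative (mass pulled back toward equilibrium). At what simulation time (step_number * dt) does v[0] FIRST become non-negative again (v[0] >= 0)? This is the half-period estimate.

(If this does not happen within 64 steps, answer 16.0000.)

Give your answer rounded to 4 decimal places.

Answer: 2.0000

Derivation:
Step 0: x=[5.8000] v=[0.0000]
Step 1: x=[5.3540] v=[-1.7839]
Step 2: x=[4.5357] v=[-3.2732]
Step 3: x=[3.4803] v=[-4.2218]
Step 4: x=[2.3620] v=[-4.4731]
Step 5: x=[1.3656] v=[-3.9855]
Step 6: x=[0.6557] v=[-2.8396]
Step 7: x=[0.3496] v=[-1.2246]
Step 8: x=[0.4978] v=[0.5926]
First v>=0 after going negative at step 8, time=2.0000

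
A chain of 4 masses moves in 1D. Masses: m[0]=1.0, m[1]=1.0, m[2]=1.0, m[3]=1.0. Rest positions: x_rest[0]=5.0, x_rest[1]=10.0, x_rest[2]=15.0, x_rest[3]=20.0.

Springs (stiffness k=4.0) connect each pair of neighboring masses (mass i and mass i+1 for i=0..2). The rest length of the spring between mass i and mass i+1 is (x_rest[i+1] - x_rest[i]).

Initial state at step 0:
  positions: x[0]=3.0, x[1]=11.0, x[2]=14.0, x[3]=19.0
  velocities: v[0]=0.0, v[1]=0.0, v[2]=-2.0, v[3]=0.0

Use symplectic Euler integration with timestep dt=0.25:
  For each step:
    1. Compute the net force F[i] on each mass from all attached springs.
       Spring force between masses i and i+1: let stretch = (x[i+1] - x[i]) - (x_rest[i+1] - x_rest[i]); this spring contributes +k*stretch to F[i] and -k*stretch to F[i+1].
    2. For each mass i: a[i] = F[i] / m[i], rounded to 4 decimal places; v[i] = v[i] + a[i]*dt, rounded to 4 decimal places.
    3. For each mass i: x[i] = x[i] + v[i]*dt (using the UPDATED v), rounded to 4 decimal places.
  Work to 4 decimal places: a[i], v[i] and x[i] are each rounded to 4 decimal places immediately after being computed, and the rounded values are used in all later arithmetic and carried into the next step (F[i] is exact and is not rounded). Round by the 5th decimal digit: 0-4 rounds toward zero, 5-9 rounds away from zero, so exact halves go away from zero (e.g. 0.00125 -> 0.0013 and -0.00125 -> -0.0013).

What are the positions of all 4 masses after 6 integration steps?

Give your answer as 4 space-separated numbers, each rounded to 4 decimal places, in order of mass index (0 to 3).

Step 0: x=[3.0000 11.0000 14.0000 19.0000] v=[0.0000 0.0000 -2.0000 0.0000]
Step 1: x=[3.7500 9.7500 14.0000 19.0000] v=[3.0000 -5.0000 0.0000 0.0000]
Step 2: x=[4.7500 8.0625 14.1875 19.0000] v=[4.0000 -6.7500 0.7500 0.0000]
Step 3: x=[5.3281 7.0781 14.0469 19.0469] v=[2.3125 -3.9375 -0.5625 0.1875]
Step 4: x=[5.0937 7.3984 13.4141 19.0938] v=[-0.9375 1.2813 -2.5313 0.1875]
Step 5: x=[4.1855 8.6465 12.6973 18.9708] v=[-3.6328 4.9923 -2.8673 -0.4922]
Step 6: x=[3.1426 9.7920 12.5362 18.5294] v=[-4.1718 4.5821 -0.6446 -1.7657]

Answer: 3.1426 9.7920 12.5362 18.5294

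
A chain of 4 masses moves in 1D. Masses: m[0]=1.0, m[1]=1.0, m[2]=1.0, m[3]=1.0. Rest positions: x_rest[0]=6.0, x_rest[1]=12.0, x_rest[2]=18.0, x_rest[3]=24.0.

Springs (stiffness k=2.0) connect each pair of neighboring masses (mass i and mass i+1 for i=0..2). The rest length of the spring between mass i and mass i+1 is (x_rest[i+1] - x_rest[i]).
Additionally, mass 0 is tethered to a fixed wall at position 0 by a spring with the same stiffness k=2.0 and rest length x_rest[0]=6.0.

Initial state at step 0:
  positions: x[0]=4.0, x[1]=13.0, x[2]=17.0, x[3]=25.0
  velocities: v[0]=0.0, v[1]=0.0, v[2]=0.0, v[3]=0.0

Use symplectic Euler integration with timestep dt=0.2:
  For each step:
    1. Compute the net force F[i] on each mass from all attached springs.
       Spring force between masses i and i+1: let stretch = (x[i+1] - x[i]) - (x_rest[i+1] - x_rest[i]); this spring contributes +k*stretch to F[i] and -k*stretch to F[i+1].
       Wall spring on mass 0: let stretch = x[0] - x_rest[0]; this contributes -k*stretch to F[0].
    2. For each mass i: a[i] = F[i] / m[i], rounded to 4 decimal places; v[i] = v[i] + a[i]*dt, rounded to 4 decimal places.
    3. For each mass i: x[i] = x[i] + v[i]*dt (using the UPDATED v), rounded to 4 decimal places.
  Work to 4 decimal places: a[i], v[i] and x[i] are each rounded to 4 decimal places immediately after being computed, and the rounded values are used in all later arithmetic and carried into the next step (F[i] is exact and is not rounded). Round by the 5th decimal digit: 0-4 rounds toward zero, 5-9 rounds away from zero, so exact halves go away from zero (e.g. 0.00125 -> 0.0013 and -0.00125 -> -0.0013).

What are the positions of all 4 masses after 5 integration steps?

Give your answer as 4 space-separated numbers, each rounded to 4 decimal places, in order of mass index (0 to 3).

Step 0: x=[4.0000 13.0000 17.0000 25.0000] v=[0.0000 0.0000 0.0000 0.0000]
Step 1: x=[4.4000 12.6000 17.3200 24.8400] v=[2.0000 -2.0000 1.6000 -0.8000]
Step 2: x=[5.1040 11.9216 17.8640 24.5584] v=[3.5200 -3.3920 2.7200 -1.4080]
Step 3: x=[5.9451 11.1732 18.4682 24.2212] v=[4.2054 -3.7421 3.0208 -1.6858]
Step 4: x=[6.7288 10.5901 18.9490 23.9038] v=[3.9186 -2.9153 2.4040 -1.5870]
Step 5: x=[7.2831 10.3668 19.1575 23.6700] v=[2.7716 -1.1163 1.0424 -1.1689]

Answer: 7.2831 10.3668 19.1575 23.6700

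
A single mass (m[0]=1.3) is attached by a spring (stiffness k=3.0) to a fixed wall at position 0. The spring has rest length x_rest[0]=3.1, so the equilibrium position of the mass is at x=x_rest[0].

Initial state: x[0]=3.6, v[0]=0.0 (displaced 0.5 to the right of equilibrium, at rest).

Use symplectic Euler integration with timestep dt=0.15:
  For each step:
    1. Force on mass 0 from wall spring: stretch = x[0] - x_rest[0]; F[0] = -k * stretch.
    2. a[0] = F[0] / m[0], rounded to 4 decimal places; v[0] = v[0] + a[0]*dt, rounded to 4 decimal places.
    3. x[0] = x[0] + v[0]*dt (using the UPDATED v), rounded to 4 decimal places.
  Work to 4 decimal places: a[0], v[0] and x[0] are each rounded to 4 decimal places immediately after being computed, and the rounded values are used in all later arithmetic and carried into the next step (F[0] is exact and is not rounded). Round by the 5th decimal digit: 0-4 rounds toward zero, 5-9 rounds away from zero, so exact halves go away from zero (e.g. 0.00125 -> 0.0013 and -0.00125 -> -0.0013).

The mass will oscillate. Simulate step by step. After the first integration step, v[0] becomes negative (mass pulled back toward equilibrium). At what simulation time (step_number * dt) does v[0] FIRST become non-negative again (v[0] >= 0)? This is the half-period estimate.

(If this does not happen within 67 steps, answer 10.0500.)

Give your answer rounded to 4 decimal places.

Answer: 2.1000

Derivation:
Step 0: x=[3.6000] v=[0.0000]
Step 1: x=[3.5740] v=[-0.1731]
Step 2: x=[3.5234] v=[-0.3372]
Step 3: x=[3.4508] v=[-0.4838]
Step 4: x=[3.3600] v=[-0.6052]
Step 5: x=[3.2557] v=[-0.6952]
Step 6: x=[3.1433] v=[-0.7491]
Step 7: x=[3.0287] v=[-0.7641]
Step 8: x=[2.9178] v=[-0.7394]
Step 9: x=[2.8164] v=[-0.6763]
Step 10: x=[2.7297] v=[-0.5781]
Step 11: x=[2.6622] v=[-0.4499]
Step 12: x=[2.6174] v=[-0.2984]
Step 13: x=[2.5977] v=[-0.1313]
Step 14: x=[2.6041] v=[0.0426]
First v>=0 after going negative at step 14, time=2.1000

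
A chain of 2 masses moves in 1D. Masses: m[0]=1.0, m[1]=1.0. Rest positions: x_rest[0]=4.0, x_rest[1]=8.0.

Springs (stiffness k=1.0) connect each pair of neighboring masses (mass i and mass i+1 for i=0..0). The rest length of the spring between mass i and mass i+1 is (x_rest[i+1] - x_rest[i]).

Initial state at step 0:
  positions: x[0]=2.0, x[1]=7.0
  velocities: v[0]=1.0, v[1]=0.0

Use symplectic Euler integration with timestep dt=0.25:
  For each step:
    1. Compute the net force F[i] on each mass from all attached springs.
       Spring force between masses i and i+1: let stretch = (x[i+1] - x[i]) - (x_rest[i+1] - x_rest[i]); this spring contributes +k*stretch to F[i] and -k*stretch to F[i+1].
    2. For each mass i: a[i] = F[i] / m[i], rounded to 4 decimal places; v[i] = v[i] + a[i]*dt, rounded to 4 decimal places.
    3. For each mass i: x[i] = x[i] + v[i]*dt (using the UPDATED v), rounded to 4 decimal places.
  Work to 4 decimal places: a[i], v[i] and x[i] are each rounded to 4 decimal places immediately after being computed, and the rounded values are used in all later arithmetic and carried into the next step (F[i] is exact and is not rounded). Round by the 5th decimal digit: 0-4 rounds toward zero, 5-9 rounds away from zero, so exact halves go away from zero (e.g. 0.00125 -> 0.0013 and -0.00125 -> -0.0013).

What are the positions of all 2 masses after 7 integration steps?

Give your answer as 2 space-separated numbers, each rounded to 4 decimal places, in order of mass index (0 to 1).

Step 0: x=[2.0000 7.0000] v=[1.0000 0.0000]
Step 1: x=[2.3125 6.9375] v=[1.2500 -0.2500]
Step 2: x=[2.6641 6.8359] v=[1.4063 -0.4063]
Step 3: x=[3.0264 6.7236] v=[1.4493 -0.4493]
Step 4: x=[3.3698 6.6302] v=[1.3736 -0.3736]
Step 5: x=[3.6670 6.5830] v=[1.1887 -0.1887]
Step 6: x=[3.8964 6.6036] v=[0.9177 0.0823]
Step 7: x=[4.0450 6.7050] v=[0.5945 0.4055]

Answer: 4.0450 6.7050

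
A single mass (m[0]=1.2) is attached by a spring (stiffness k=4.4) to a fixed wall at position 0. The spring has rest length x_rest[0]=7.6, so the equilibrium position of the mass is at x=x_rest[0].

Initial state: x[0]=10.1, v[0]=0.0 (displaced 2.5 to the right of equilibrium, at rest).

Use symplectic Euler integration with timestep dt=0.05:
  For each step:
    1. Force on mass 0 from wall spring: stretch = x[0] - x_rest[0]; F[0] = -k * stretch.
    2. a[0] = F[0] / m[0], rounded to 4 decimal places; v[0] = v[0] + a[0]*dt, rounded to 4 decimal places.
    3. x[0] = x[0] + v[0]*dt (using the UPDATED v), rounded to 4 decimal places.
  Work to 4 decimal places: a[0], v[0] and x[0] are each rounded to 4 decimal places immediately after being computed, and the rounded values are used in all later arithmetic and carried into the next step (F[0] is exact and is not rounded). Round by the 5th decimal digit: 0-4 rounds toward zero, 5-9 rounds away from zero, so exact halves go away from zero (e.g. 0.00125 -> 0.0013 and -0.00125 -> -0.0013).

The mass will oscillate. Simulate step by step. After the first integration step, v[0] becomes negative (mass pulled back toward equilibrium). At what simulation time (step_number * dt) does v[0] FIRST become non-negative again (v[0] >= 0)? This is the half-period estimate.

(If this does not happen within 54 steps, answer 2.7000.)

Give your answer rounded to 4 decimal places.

Answer: 1.6500

Derivation:
Step 0: x=[10.1000] v=[0.0000]
Step 1: x=[10.0771] v=[-0.4583]
Step 2: x=[10.0315] v=[-0.9124]
Step 3: x=[9.9636] v=[-1.3582]
Step 4: x=[9.8740] v=[-1.7915]
Step 5: x=[9.7636] v=[-2.2084]
Step 6: x=[9.6333] v=[-2.6051]
Step 7: x=[9.4844] v=[-2.9779]
Step 8: x=[9.3182] v=[-3.3234]
Step 9: x=[9.1363] v=[-3.6384]
Step 10: x=[8.9403] v=[-3.9201]
Step 11: x=[8.7320] v=[-4.1658]
Step 12: x=[8.5133] v=[-4.3733]
Step 13: x=[8.2863] v=[-4.5407]
Step 14: x=[8.0530] v=[-4.6665]
Step 15: x=[7.8155] v=[-4.7496]
Step 16: x=[7.5760] v=[-4.7891]
Step 17: x=[7.3368] v=[-4.7847]
Step 18: x=[7.1000] v=[-4.7364]
Step 19: x=[6.8678] v=[-4.6447]
Step 20: x=[6.6423] v=[-4.5105]
Step 21: x=[6.4256] v=[-4.3349]
Step 22: x=[6.2196] v=[-4.1196]
Step 23: x=[6.0263] v=[-3.8665]
Step 24: x=[5.8474] v=[-3.5780]
Step 25: x=[5.6846] v=[-3.2567]
Step 26: x=[5.5393] v=[-2.9055]
Step 27: x=[5.4129] v=[-2.5277]
Step 28: x=[5.3066] v=[-2.1267]
Step 29: x=[5.2213] v=[-1.7062]
Step 30: x=[5.1578] v=[-1.2701]
Step 31: x=[5.1167] v=[-0.8224]
Step 32: x=[5.0983] v=[-0.3671]
Step 33: x=[5.1029] v=[0.0915]
First v>=0 after going negative at step 33, time=1.6500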